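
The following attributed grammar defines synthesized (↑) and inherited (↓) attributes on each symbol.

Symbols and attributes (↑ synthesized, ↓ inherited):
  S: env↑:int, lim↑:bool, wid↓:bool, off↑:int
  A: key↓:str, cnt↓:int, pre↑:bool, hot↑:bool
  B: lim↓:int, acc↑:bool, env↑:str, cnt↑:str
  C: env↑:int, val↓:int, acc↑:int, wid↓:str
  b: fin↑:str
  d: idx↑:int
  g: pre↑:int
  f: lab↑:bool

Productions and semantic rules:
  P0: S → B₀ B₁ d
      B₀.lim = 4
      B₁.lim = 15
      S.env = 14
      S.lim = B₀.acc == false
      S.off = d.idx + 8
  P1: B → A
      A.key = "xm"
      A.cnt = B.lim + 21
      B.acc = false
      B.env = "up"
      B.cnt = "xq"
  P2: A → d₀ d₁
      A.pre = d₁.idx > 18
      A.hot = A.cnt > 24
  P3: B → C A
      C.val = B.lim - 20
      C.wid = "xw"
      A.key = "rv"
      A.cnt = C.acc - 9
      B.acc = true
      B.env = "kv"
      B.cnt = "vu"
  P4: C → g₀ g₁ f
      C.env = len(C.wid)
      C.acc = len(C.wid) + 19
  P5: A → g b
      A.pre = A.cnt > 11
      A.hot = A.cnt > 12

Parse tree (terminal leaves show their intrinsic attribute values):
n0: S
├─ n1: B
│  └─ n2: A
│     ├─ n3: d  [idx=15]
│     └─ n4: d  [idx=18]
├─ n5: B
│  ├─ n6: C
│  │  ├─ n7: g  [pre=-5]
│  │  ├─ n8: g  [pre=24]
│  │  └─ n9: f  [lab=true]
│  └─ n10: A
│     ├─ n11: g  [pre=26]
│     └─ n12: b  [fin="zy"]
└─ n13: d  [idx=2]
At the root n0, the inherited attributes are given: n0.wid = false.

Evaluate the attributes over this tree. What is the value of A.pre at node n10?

1. n0.wid = false  [given at root]
2. n1.lim = 4  [4]
3. n2.key = "xm"  ["xm"]
4. n2.cnt = 25  [B.lim + 21]
5. n3.idx = 15  [terminal]
6. n4.idx = 18  [terminal]
7. n2.pre = false  [d₁.idx > 18]
8. n2.hot = true  [A.cnt > 24]
9. n1.acc = false  [false]
10. n1.env = "up"  ["up"]
11. n1.cnt = "xq"  ["xq"]
12. n5.lim = 15  [15]
13. n6.val = -5  [B.lim - 20]
14. n6.wid = "xw"  ["xw"]
15. n7.pre = -5  [terminal]
16. n8.pre = 24  [terminal]
17. n9.lab = true  [terminal]
18. n6.env = 2  [len(C.wid)]
19. n6.acc = 21  [len(C.wid) + 19]
20. n10.key = "rv"  ["rv"]
21. n10.cnt = 12  [C.acc - 9]
22. n11.pre = 26  [terminal]
23. n12.fin = "zy"  [terminal]
24. n10.pre = true  [A.cnt > 11]
25. n10.hot = false  [A.cnt > 12]
26. n5.acc = true  [true]
27. n5.env = "kv"  ["kv"]
28. n5.cnt = "vu"  ["vu"]
29. n13.idx = 2  [terminal]
30. n0.env = 14  [14]
31. n0.lim = true  [B₀.acc == false]
32. n0.off = 10  [d.idx + 8]

true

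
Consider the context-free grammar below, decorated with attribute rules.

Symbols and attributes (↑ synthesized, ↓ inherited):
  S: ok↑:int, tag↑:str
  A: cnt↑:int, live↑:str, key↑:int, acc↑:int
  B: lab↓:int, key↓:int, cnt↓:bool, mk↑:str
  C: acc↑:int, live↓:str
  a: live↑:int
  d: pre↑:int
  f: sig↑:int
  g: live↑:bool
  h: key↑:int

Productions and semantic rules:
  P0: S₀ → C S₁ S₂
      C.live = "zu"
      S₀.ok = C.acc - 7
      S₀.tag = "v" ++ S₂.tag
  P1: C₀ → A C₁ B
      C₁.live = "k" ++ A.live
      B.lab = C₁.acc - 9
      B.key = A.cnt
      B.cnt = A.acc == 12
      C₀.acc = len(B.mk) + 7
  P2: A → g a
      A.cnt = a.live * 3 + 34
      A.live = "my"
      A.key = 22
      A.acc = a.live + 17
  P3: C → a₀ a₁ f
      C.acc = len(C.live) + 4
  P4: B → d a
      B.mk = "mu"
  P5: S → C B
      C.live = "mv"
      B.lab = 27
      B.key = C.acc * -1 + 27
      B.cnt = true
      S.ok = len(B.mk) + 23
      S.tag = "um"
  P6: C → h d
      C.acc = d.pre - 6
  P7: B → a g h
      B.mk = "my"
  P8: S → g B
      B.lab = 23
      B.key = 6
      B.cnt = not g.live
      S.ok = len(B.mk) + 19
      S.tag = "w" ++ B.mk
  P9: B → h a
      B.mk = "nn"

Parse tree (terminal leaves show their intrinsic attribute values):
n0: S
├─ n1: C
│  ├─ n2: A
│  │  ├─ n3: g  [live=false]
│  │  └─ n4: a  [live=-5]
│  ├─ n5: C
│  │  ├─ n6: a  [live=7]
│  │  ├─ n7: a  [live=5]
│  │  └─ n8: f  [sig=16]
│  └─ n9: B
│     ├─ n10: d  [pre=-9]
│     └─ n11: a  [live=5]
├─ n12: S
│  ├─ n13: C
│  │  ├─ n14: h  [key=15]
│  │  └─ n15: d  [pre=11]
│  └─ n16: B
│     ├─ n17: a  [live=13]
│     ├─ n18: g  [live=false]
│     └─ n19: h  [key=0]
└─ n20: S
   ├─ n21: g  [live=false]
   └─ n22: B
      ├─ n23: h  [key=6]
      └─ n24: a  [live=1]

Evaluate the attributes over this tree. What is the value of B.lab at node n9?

-2

1. n1.live = "zu"  ["zu"]
2. n3.live = false  [terminal]
3. n4.live = -5  [terminal]
4. n2.cnt = 19  [a.live * 3 + 34]
5. n2.live = "my"  ["my"]
6. n2.key = 22  [22]
7. n2.acc = 12  [a.live + 17]
8. n5.live = "kmy"  ["k" ++ A.live]
9. n6.live = 7  [terminal]
10. n7.live = 5  [terminal]
11. n8.sig = 16  [terminal]
12. n5.acc = 7  [len(C.live) + 4]
13. n9.lab = -2  [C₁.acc - 9]
14. n9.key = 19  [A.cnt]
15. n9.cnt = true  [A.acc == 12]
16. n10.pre = -9  [terminal]
17. n11.live = 5  [terminal]
18. n9.mk = "mu"  ["mu"]
19. n1.acc = 9  [len(B.mk) + 7]
20. n13.live = "mv"  ["mv"]
21. n14.key = 15  [terminal]
22. n15.pre = 11  [terminal]
23. n13.acc = 5  [d.pre - 6]
24. n16.lab = 27  [27]
25. n16.key = 22  [C.acc * -1 + 27]
26. n16.cnt = true  [true]
27. n17.live = 13  [terminal]
28. n18.live = false  [terminal]
29. n19.key = 0  [terminal]
30. n16.mk = "my"  ["my"]
31. n12.ok = 25  [len(B.mk) + 23]
32. n12.tag = "um"  ["um"]
33. n21.live = false  [terminal]
34. n22.lab = 23  [23]
35. n22.key = 6  [6]
36. n22.cnt = true  [not g.live]
37. n23.key = 6  [terminal]
38. n24.live = 1  [terminal]
39. n22.mk = "nn"  ["nn"]
40. n20.ok = 21  [len(B.mk) + 19]
41. n20.tag = "wnn"  ["w" ++ B.mk]
42. n0.ok = 2  [C.acc - 7]
43. n0.tag = "vwnn"  ["v" ++ S₂.tag]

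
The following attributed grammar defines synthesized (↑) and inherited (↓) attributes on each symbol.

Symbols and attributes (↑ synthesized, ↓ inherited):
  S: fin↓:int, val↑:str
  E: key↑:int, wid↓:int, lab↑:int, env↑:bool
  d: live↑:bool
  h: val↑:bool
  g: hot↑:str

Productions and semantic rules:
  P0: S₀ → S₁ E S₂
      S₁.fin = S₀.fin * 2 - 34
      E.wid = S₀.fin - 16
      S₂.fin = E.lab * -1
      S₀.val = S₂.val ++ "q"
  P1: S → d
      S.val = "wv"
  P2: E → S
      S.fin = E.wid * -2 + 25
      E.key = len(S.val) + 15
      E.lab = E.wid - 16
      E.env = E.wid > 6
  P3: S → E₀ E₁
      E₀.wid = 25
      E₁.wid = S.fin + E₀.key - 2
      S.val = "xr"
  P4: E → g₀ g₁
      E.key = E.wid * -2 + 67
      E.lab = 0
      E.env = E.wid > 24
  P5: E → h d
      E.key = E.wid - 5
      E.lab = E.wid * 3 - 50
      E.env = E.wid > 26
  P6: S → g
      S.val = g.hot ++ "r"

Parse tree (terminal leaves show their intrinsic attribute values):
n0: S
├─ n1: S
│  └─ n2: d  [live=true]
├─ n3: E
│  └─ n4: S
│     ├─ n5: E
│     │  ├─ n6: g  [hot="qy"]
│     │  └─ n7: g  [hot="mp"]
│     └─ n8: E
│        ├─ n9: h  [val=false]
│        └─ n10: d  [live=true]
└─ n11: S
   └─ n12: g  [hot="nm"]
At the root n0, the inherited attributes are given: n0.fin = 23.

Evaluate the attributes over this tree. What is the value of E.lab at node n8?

1. n0.fin = 23  [given at root]
2. n1.fin = 12  [S₀.fin * 2 - 34]
3. n2.live = true  [terminal]
4. n1.val = "wv"  ["wv"]
5. n3.wid = 7  [S₀.fin - 16]
6. n4.fin = 11  [E.wid * -2 + 25]
7. n5.wid = 25  [25]
8. n6.hot = "qy"  [terminal]
9. n7.hot = "mp"  [terminal]
10. n5.key = 17  [E.wid * -2 + 67]
11. n5.lab = 0  [0]
12. n5.env = true  [E.wid > 24]
13. n8.wid = 26  [S.fin + E₀.key - 2]
14. n9.val = false  [terminal]
15. n10.live = true  [terminal]
16. n8.key = 21  [E.wid - 5]
17. n8.lab = 28  [E.wid * 3 - 50]
18. n8.env = false  [E.wid > 26]
19. n4.val = "xr"  ["xr"]
20. n3.key = 17  [len(S.val) + 15]
21. n3.lab = -9  [E.wid - 16]
22. n3.env = true  [E.wid > 6]
23. n11.fin = 9  [E.lab * -1]
24. n12.hot = "nm"  [terminal]
25. n11.val = "nmr"  [g.hot ++ "r"]
26. n0.val = "nmrq"  [S₂.val ++ "q"]

28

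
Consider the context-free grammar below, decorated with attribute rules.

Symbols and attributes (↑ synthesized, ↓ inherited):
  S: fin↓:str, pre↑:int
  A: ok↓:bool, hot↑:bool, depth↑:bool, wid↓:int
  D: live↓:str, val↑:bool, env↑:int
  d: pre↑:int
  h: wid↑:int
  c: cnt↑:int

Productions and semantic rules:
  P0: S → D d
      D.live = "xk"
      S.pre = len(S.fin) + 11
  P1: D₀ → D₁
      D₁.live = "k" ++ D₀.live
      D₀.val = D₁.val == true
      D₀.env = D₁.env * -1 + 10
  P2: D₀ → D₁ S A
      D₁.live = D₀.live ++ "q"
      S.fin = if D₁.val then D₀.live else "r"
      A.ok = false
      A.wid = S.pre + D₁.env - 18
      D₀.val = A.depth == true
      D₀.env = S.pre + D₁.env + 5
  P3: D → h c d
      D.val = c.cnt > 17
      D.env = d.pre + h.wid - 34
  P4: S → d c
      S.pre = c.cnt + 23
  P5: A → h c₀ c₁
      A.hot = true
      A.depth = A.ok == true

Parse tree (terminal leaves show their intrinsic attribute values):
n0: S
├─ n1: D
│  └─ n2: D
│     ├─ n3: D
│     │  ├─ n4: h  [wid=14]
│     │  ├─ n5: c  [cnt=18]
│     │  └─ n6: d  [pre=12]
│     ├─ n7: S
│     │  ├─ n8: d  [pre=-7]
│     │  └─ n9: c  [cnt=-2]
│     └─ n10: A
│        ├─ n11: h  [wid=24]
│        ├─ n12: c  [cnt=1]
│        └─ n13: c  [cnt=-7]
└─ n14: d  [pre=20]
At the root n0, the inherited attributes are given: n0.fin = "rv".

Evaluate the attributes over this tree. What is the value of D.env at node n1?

1. n0.fin = "rv"  [given at root]
2. n1.live = "xk"  ["xk"]
3. n2.live = "kxk"  ["k" ++ D₀.live]
4. n3.live = "kxkq"  [D₀.live ++ "q"]
5. n4.wid = 14  [terminal]
6. n5.cnt = 18  [terminal]
7. n6.pre = 12  [terminal]
8. n3.val = true  [c.cnt > 17]
9. n3.env = -8  [d.pre + h.wid - 34]
10. n7.fin = "kxk"  [if D₁.val then D₀.live else "r"]
11. n8.pre = -7  [terminal]
12. n9.cnt = -2  [terminal]
13. n7.pre = 21  [c.cnt + 23]
14. n10.ok = false  [false]
15. n10.wid = -5  [S.pre + D₁.env - 18]
16. n11.wid = 24  [terminal]
17. n12.cnt = 1  [terminal]
18. n13.cnt = -7  [terminal]
19. n10.hot = true  [true]
20. n10.depth = false  [A.ok == true]
21. n2.val = false  [A.depth == true]
22. n2.env = 18  [S.pre + D₁.env + 5]
23. n1.val = false  [D₁.val == true]
24. n1.env = -8  [D₁.env * -1 + 10]
25. n14.pre = 20  [terminal]
26. n0.pre = 13  [len(S.fin) + 11]

-8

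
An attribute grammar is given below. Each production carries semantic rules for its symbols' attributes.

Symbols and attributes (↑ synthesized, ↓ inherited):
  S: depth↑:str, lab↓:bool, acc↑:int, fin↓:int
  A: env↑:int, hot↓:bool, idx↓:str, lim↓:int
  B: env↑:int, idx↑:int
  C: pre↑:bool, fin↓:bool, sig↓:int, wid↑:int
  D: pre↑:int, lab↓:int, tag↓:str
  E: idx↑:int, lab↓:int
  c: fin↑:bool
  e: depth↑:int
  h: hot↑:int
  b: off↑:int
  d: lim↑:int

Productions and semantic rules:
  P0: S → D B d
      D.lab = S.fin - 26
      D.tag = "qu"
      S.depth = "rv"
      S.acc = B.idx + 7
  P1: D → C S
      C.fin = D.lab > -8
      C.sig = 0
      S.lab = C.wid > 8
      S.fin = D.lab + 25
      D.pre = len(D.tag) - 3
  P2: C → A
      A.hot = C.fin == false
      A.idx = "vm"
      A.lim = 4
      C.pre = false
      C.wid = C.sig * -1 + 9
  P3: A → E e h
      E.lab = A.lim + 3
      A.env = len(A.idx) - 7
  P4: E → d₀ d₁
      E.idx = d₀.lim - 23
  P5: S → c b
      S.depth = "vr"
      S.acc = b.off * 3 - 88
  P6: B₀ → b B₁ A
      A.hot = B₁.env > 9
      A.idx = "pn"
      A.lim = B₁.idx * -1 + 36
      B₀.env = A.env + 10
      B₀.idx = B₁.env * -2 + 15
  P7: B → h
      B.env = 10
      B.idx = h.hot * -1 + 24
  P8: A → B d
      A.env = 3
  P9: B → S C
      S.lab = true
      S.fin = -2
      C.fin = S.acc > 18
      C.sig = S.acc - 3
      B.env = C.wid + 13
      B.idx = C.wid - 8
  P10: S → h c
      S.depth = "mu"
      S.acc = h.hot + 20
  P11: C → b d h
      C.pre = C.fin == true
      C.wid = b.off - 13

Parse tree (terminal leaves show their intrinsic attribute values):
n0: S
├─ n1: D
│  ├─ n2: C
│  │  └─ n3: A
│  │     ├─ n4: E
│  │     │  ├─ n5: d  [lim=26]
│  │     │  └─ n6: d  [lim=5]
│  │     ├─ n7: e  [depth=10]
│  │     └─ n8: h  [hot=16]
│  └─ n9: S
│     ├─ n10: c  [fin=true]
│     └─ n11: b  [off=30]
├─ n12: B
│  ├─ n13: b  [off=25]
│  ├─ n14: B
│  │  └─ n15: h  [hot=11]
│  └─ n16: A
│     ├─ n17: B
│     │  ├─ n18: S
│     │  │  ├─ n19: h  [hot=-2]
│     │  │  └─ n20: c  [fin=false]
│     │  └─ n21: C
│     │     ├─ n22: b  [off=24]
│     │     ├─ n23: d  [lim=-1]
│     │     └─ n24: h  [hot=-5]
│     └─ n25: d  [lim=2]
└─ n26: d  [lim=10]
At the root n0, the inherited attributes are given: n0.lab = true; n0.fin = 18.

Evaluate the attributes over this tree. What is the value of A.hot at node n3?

1. n0.lab = true  [given at root]
2. n0.fin = 18  [given at root]
3. n1.lab = -8  [S.fin - 26]
4. n1.tag = "qu"  ["qu"]
5. n2.fin = false  [D.lab > -8]
6. n2.sig = 0  [0]
7. n3.hot = true  [C.fin == false]
8. n3.idx = "vm"  ["vm"]
9. n3.lim = 4  [4]
10. n4.lab = 7  [A.lim + 3]
11. n5.lim = 26  [terminal]
12. n6.lim = 5  [terminal]
13. n4.idx = 3  [d₀.lim - 23]
14. n7.depth = 10  [terminal]
15. n8.hot = 16  [terminal]
16. n3.env = -5  [len(A.idx) - 7]
17. n2.pre = false  [false]
18. n2.wid = 9  [C.sig * -1 + 9]
19. n9.lab = true  [C.wid > 8]
20. n9.fin = 17  [D.lab + 25]
21. n10.fin = true  [terminal]
22. n11.off = 30  [terminal]
23. n9.depth = "vr"  ["vr"]
24. n9.acc = 2  [b.off * 3 - 88]
25. n1.pre = -1  [len(D.tag) - 3]
26. n13.off = 25  [terminal]
27. n15.hot = 11  [terminal]
28. n14.env = 10  [10]
29. n14.idx = 13  [h.hot * -1 + 24]
30. n16.hot = true  [B₁.env > 9]
31. n16.idx = "pn"  ["pn"]
32. n16.lim = 23  [B₁.idx * -1 + 36]
33. n18.lab = true  [true]
34. n18.fin = -2  [-2]
35. n19.hot = -2  [terminal]
36. n20.fin = false  [terminal]
37. n18.depth = "mu"  ["mu"]
38. n18.acc = 18  [h.hot + 20]
39. n21.fin = false  [S.acc > 18]
40. n21.sig = 15  [S.acc - 3]
41. n22.off = 24  [terminal]
42. n23.lim = -1  [terminal]
43. n24.hot = -5  [terminal]
44. n21.pre = false  [C.fin == true]
45. n21.wid = 11  [b.off - 13]
46. n17.env = 24  [C.wid + 13]
47. n17.idx = 3  [C.wid - 8]
48. n25.lim = 2  [terminal]
49. n16.env = 3  [3]
50. n12.env = 13  [A.env + 10]
51. n12.idx = -5  [B₁.env * -2 + 15]
52. n26.lim = 10  [terminal]
53. n0.depth = "rv"  ["rv"]
54. n0.acc = 2  [B.idx + 7]

true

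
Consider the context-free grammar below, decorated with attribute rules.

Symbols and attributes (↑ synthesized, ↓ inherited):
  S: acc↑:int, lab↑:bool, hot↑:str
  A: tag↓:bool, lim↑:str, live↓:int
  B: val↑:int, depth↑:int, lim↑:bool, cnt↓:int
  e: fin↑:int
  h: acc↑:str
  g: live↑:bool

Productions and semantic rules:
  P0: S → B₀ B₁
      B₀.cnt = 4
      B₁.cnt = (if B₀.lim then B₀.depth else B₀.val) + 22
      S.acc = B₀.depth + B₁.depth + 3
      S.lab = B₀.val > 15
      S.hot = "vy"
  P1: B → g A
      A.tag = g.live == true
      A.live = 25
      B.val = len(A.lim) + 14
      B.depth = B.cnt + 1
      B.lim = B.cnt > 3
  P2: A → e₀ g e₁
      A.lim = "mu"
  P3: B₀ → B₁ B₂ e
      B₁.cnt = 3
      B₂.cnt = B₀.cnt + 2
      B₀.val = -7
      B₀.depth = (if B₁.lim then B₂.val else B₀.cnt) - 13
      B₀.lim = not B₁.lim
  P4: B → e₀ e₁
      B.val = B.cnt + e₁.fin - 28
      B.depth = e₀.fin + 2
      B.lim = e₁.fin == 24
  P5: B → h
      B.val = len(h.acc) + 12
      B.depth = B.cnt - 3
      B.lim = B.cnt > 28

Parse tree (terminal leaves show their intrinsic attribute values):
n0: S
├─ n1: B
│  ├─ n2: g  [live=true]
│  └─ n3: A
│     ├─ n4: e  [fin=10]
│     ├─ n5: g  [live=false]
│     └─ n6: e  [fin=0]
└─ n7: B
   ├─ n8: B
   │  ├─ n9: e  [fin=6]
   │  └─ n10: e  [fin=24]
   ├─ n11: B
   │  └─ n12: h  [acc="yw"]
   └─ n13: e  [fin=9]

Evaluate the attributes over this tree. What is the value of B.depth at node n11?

1. n1.cnt = 4  [4]
2. n2.live = true  [terminal]
3. n3.tag = true  [g.live == true]
4. n3.live = 25  [25]
5. n4.fin = 10  [terminal]
6. n5.live = false  [terminal]
7. n6.fin = 0  [terminal]
8. n3.lim = "mu"  ["mu"]
9. n1.val = 16  [len(A.lim) + 14]
10. n1.depth = 5  [B.cnt + 1]
11. n1.lim = true  [B.cnt > 3]
12. n7.cnt = 27  [(if B₀.lim then B₀.depth else B₀.val) + 22]
13. n8.cnt = 3  [3]
14. n9.fin = 6  [terminal]
15. n10.fin = 24  [terminal]
16. n8.val = -1  [B.cnt + e₁.fin - 28]
17. n8.depth = 8  [e₀.fin + 2]
18. n8.lim = true  [e₁.fin == 24]
19. n11.cnt = 29  [B₀.cnt + 2]
20. n12.acc = "yw"  [terminal]
21. n11.val = 14  [len(h.acc) + 12]
22. n11.depth = 26  [B.cnt - 3]
23. n11.lim = true  [B.cnt > 28]
24. n13.fin = 9  [terminal]
25. n7.val = -7  [-7]
26. n7.depth = 1  [(if B₁.lim then B₂.val else B₀.cnt) - 13]
27. n7.lim = false  [not B₁.lim]
28. n0.acc = 9  [B₀.depth + B₁.depth + 3]
29. n0.lab = true  [B₀.val > 15]
30. n0.hot = "vy"  ["vy"]

26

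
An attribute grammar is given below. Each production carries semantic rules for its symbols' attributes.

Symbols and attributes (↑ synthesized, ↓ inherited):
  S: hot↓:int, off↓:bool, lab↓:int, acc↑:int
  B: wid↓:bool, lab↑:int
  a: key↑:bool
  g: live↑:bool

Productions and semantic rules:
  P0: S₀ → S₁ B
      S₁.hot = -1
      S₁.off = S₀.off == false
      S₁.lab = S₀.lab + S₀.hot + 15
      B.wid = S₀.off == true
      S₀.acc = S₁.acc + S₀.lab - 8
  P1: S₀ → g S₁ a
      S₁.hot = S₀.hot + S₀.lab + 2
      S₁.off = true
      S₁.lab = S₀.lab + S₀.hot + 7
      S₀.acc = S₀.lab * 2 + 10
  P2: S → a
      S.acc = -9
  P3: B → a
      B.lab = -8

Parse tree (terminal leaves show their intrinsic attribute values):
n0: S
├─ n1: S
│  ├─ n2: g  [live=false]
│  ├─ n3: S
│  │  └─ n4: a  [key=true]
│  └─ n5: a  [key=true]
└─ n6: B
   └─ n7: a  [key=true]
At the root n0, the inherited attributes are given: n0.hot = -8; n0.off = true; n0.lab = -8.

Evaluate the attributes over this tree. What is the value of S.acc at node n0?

1. n0.hot = -8  [given at root]
2. n0.off = true  [given at root]
3. n0.lab = -8  [given at root]
4. n1.hot = -1  [-1]
5. n1.off = false  [S₀.off == false]
6. n1.lab = -1  [S₀.lab + S₀.hot + 15]
7. n2.live = false  [terminal]
8. n3.hot = 0  [S₀.hot + S₀.lab + 2]
9. n3.off = true  [true]
10. n3.lab = 5  [S₀.lab + S₀.hot + 7]
11. n4.key = true  [terminal]
12. n3.acc = -9  [-9]
13. n5.key = true  [terminal]
14. n1.acc = 8  [S₀.lab * 2 + 10]
15. n6.wid = true  [S₀.off == true]
16. n7.key = true  [terminal]
17. n6.lab = -8  [-8]
18. n0.acc = -8  [S₁.acc + S₀.lab - 8]

-8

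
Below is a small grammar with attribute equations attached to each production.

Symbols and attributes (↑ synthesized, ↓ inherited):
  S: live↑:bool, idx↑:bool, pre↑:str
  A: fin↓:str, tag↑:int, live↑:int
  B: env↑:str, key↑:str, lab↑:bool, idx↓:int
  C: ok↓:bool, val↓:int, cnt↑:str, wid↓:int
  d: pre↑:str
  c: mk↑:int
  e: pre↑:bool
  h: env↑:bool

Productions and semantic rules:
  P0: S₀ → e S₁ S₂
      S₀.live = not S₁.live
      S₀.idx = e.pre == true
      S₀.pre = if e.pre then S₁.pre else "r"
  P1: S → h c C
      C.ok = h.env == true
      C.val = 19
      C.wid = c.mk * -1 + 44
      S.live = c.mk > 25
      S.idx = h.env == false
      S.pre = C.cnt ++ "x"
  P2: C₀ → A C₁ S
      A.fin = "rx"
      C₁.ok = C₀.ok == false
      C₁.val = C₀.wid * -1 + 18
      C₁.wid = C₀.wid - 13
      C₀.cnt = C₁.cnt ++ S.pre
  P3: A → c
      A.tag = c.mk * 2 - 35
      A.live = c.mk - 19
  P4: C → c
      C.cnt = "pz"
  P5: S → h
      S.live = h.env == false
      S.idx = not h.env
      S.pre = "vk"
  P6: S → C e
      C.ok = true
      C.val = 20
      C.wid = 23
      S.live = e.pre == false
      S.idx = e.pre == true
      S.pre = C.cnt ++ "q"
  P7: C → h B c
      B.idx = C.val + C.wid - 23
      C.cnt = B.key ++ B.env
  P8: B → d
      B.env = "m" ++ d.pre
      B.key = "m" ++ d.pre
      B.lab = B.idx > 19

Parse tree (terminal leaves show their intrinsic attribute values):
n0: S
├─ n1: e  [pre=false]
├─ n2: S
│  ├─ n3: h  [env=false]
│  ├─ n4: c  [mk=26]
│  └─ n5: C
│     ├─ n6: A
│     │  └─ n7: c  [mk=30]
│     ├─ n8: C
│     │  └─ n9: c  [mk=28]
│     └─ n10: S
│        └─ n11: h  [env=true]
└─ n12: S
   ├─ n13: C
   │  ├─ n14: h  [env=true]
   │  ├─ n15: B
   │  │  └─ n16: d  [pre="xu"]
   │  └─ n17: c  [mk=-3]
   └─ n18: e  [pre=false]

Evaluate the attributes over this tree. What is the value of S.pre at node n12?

"mxumxuq"

1. n1.pre = false  [terminal]
2. n3.env = false  [terminal]
3. n4.mk = 26  [terminal]
4. n5.ok = false  [h.env == true]
5. n5.val = 19  [19]
6. n5.wid = 18  [c.mk * -1 + 44]
7. n6.fin = "rx"  ["rx"]
8. n7.mk = 30  [terminal]
9. n6.tag = 25  [c.mk * 2 - 35]
10. n6.live = 11  [c.mk - 19]
11. n8.ok = true  [C₀.ok == false]
12. n8.val = 0  [C₀.wid * -1 + 18]
13. n8.wid = 5  [C₀.wid - 13]
14. n9.mk = 28  [terminal]
15. n8.cnt = "pz"  ["pz"]
16. n11.env = true  [terminal]
17. n10.live = false  [h.env == false]
18. n10.idx = false  [not h.env]
19. n10.pre = "vk"  ["vk"]
20. n5.cnt = "pzvk"  [C₁.cnt ++ S.pre]
21. n2.live = true  [c.mk > 25]
22. n2.idx = true  [h.env == false]
23. n2.pre = "pzvkx"  [C.cnt ++ "x"]
24. n13.ok = true  [true]
25. n13.val = 20  [20]
26. n13.wid = 23  [23]
27. n14.env = true  [terminal]
28. n15.idx = 20  [C.val + C.wid - 23]
29. n16.pre = "xu"  [terminal]
30. n15.env = "mxu"  ["m" ++ d.pre]
31. n15.key = "mxu"  ["m" ++ d.pre]
32. n15.lab = true  [B.idx > 19]
33. n17.mk = -3  [terminal]
34. n13.cnt = "mxumxu"  [B.key ++ B.env]
35. n18.pre = false  [terminal]
36. n12.live = true  [e.pre == false]
37. n12.idx = false  [e.pre == true]
38. n12.pre = "mxumxuq"  [C.cnt ++ "q"]
39. n0.live = false  [not S₁.live]
40. n0.idx = false  [e.pre == true]
41. n0.pre = "r"  [if e.pre then S₁.pre else "r"]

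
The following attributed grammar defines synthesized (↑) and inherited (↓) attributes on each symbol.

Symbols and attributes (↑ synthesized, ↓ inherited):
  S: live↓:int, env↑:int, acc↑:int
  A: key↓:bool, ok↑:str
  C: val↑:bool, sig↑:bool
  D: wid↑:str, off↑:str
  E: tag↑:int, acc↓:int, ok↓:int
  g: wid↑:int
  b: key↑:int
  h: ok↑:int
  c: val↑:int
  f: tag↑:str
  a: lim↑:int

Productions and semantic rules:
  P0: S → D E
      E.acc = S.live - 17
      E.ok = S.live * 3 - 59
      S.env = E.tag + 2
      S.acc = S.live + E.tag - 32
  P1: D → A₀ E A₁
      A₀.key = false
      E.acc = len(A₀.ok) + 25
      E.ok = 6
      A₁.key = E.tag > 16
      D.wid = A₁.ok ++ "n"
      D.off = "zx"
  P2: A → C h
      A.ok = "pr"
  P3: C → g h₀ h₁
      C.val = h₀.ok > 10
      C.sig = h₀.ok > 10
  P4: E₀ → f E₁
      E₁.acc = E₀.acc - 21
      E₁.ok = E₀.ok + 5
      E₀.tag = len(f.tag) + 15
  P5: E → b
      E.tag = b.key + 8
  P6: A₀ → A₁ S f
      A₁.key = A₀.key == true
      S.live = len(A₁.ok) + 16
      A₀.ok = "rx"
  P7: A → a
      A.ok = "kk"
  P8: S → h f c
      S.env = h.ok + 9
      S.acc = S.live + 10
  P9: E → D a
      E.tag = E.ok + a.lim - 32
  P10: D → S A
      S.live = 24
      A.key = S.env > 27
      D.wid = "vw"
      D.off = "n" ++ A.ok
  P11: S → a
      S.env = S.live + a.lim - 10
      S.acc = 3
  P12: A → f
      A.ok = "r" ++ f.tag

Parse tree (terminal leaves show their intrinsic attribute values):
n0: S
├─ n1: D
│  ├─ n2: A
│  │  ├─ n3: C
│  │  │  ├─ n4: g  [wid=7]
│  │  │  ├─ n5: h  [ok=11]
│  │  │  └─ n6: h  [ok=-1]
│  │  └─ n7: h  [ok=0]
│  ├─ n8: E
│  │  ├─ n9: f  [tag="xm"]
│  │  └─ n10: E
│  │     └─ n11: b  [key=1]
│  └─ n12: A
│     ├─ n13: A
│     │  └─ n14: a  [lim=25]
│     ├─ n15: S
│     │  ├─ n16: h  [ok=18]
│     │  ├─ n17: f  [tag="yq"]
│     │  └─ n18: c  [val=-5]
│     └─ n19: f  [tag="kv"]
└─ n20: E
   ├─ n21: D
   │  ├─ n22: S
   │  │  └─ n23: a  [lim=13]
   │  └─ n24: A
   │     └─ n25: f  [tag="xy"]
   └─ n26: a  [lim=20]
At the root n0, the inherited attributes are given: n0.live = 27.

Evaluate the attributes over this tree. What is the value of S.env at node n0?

12

1. n0.live = 27  [given at root]
2. n2.key = false  [false]
3. n4.wid = 7  [terminal]
4. n5.ok = 11  [terminal]
5. n6.ok = -1  [terminal]
6. n3.val = true  [h₀.ok > 10]
7. n3.sig = true  [h₀.ok > 10]
8. n7.ok = 0  [terminal]
9. n2.ok = "pr"  ["pr"]
10. n8.acc = 27  [len(A₀.ok) + 25]
11. n8.ok = 6  [6]
12. n9.tag = "xm"  [terminal]
13. n10.acc = 6  [E₀.acc - 21]
14. n10.ok = 11  [E₀.ok + 5]
15. n11.key = 1  [terminal]
16. n10.tag = 9  [b.key + 8]
17. n8.tag = 17  [len(f.tag) + 15]
18. n12.key = true  [E.tag > 16]
19. n13.key = true  [A₀.key == true]
20. n14.lim = 25  [terminal]
21. n13.ok = "kk"  ["kk"]
22. n15.live = 18  [len(A₁.ok) + 16]
23. n16.ok = 18  [terminal]
24. n17.tag = "yq"  [terminal]
25. n18.val = -5  [terminal]
26. n15.env = 27  [h.ok + 9]
27. n15.acc = 28  [S.live + 10]
28. n19.tag = "kv"  [terminal]
29. n12.ok = "rx"  ["rx"]
30. n1.wid = "rxn"  [A₁.ok ++ "n"]
31. n1.off = "zx"  ["zx"]
32. n20.acc = 10  [S.live - 17]
33. n20.ok = 22  [S.live * 3 - 59]
34. n22.live = 24  [24]
35. n23.lim = 13  [terminal]
36. n22.env = 27  [S.live + a.lim - 10]
37. n22.acc = 3  [3]
38. n24.key = false  [S.env > 27]
39. n25.tag = "xy"  [terminal]
40. n24.ok = "rxy"  ["r" ++ f.tag]
41. n21.wid = "vw"  ["vw"]
42. n21.off = "nrxy"  ["n" ++ A.ok]
43. n26.lim = 20  [terminal]
44. n20.tag = 10  [E.ok + a.lim - 32]
45. n0.env = 12  [E.tag + 2]
46. n0.acc = 5  [S.live + E.tag - 32]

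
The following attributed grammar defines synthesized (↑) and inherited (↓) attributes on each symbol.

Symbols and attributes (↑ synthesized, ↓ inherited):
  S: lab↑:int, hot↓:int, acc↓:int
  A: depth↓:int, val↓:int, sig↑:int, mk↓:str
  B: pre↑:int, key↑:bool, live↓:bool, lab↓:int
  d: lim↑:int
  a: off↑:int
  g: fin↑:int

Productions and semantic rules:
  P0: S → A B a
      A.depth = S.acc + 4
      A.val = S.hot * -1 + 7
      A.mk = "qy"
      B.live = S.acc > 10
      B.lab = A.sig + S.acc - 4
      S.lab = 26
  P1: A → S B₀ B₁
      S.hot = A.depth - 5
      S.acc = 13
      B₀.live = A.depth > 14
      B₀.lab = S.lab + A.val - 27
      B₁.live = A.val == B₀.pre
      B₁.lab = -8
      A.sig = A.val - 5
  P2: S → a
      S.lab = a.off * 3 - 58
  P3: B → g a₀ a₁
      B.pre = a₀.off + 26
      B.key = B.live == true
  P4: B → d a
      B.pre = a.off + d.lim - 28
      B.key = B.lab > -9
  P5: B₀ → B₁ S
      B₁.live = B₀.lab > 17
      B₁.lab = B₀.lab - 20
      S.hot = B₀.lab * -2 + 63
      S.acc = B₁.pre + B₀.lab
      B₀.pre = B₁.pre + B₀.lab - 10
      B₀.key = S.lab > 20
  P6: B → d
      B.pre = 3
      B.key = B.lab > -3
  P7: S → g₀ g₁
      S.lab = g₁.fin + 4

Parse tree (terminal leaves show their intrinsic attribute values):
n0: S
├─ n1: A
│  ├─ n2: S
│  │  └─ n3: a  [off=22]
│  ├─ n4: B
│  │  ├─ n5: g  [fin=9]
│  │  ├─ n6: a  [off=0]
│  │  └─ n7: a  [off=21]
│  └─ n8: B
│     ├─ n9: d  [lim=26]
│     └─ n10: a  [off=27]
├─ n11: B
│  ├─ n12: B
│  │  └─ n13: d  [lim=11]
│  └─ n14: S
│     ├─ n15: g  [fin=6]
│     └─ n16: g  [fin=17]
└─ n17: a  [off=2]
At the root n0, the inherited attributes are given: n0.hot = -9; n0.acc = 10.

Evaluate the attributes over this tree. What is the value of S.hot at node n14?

1. n0.hot = -9  [given at root]
2. n0.acc = 10  [given at root]
3. n1.depth = 14  [S.acc + 4]
4. n1.val = 16  [S.hot * -1 + 7]
5. n1.mk = "qy"  ["qy"]
6. n2.hot = 9  [A.depth - 5]
7. n2.acc = 13  [13]
8. n3.off = 22  [terminal]
9. n2.lab = 8  [a.off * 3 - 58]
10. n4.live = false  [A.depth > 14]
11. n4.lab = -3  [S.lab + A.val - 27]
12. n5.fin = 9  [terminal]
13. n6.off = 0  [terminal]
14. n7.off = 21  [terminal]
15. n4.pre = 26  [a₀.off + 26]
16. n4.key = false  [B.live == true]
17. n8.live = false  [A.val == B₀.pre]
18. n8.lab = -8  [-8]
19. n9.lim = 26  [terminal]
20. n10.off = 27  [terminal]
21. n8.pre = 25  [a.off + d.lim - 28]
22. n8.key = true  [B.lab > -9]
23. n1.sig = 11  [A.val - 5]
24. n11.live = false  [S.acc > 10]
25. n11.lab = 17  [A.sig + S.acc - 4]
26. n12.live = false  [B₀.lab > 17]
27. n12.lab = -3  [B₀.lab - 20]
28. n13.lim = 11  [terminal]
29. n12.pre = 3  [3]
30. n12.key = false  [B.lab > -3]
31. n14.hot = 29  [B₀.lab * -2 + 63]
32. n14.acc = 20  [B₁.pre + B₀.lab]
33. n15.fin = 6  [terminal]
34. n16.fin = 17  [terminal]
35. n14.lab = 21  [g₁.fin + 4]
36. n11.pre = 10  [B₁.pre + B₀.lab - 10]
37. n11.key = true  [S.lab > 20]
38. n17.off = 2  [terminal]
39. n0.lab = 26  [26]

29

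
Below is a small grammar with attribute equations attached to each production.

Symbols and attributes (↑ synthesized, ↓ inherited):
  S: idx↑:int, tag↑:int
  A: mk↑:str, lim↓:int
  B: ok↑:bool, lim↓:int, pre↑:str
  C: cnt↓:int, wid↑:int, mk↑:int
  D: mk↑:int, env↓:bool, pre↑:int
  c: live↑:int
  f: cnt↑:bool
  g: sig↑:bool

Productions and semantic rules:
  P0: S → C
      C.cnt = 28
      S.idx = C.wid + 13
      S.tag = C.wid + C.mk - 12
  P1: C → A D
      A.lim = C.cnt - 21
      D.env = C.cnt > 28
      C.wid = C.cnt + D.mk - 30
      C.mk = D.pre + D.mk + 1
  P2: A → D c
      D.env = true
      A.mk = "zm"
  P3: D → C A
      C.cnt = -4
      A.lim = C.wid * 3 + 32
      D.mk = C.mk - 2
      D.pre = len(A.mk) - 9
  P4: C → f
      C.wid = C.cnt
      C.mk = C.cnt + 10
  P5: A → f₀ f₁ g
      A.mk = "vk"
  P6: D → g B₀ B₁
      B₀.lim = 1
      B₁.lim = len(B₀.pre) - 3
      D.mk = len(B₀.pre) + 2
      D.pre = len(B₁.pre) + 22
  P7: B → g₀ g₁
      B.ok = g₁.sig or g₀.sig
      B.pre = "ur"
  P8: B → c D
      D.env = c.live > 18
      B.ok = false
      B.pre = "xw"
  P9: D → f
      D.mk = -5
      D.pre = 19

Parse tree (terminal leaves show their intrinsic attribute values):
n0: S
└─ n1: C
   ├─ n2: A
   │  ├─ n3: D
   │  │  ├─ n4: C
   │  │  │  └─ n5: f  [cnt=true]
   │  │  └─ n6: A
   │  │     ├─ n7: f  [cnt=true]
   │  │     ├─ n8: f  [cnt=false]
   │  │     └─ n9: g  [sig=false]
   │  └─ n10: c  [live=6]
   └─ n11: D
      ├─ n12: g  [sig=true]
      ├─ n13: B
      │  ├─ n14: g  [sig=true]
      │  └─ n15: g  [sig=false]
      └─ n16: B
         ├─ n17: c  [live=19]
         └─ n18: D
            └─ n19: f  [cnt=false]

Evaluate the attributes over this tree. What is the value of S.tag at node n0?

19

1. n1.cnt = 28  [28]
2. n2.lim = 7  [C.cnt - 21]
3. n3.env = true  [true]
4. n4.cnt = -4  [-4]
5. n5.cnt = true  [terminal]
6. n4.wid = -4  [C.cnt]
7. n4.mk = 6  [C.cnt + 10]
8. n6.lim = 20  [C.wid * 3 + 32]
9. n7.cnt = true  [terminal]
10. n8.cnt = false  [terminal]
11. n9.sig = false  [terminal]
12. n6.mk = "vk"  ["vk"]
13. n3.mk = 4  [C.mk - 2]
14. n3.pre = -7  [len(A.mk) - 9]
15. n10.live = 6  [terminal]
16. n2.mk = "zm"  ["zm"]
17. n11.env = false  [C.cnt > 28]
18. n12.sig = true  [terminal]
19. n13.lim = 1  [1]
20. n14.sig = true  [terminal]
21. n15.sig = false  [terminal]
22. n13.ok = true  [g₁.sig or g₀.sig]
23. n13.pre = "ur"  ["ur"]
24. n16.lim = -1  [len(B₀.pre) - 3]
25. n17.live = 19  [terminal]
26. n18.env = true  [c.live > 18]
27. n19.cnt = false  [terminal]
28. n18.mk = -5  [-5]
29. n18.pre = 19  [19]
30. n16.ok = false  [false]
31. n16.pre = "xw"  ["xw"]
32. n11.mk = 4  [len(B₀.pre) + 2]
33. n11.pre = 24  [len(B₁.pre) + 22]
34. n1.wid = 2  [C.cnt + D.mk - 30]
35. n1.mk = 29  [D.pre + D.mk + 1]
36. n0.idx = 15  [C.wid + 13]
37. n0.tag = 19  [C.wid + C.mk - 12]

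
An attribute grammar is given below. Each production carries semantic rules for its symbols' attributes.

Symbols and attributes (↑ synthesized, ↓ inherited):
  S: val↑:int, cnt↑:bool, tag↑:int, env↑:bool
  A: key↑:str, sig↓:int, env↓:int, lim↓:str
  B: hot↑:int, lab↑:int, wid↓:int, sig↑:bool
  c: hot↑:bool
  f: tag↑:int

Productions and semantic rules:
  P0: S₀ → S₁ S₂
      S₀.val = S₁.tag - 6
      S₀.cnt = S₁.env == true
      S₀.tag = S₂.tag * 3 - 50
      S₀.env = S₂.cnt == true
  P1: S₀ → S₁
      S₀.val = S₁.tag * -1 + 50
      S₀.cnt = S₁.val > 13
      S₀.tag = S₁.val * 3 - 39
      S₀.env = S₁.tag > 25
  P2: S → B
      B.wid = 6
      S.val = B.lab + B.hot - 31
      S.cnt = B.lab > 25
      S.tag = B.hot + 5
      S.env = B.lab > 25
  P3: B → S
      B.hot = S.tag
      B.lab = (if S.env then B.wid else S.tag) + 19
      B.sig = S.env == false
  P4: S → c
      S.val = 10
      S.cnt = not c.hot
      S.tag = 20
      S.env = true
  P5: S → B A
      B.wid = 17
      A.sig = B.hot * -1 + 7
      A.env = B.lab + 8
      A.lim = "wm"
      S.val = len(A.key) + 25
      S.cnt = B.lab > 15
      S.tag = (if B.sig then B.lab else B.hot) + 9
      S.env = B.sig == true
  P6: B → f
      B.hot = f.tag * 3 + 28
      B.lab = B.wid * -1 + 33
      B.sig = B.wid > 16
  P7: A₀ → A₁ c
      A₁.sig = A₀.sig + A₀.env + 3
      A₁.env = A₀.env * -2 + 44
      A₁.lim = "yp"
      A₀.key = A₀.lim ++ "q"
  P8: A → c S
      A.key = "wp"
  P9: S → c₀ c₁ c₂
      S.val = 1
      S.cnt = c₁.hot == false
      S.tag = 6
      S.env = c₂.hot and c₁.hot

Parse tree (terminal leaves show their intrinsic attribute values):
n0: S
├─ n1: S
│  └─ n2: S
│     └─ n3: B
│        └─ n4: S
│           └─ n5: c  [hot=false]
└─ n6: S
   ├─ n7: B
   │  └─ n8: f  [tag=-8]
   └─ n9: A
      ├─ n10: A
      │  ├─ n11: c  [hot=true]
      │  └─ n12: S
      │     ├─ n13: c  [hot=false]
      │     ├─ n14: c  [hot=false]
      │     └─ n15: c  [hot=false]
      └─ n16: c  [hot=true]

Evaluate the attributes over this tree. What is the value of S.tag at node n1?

1. n3.wid = 6  [6]
2. n5.hot = false  [terminal]
3. n4.val = 10  [10]
4. n4.cnt = true  [not c.hot]
5. n4.tag = 20  [20]
6. n4.env = true  [true]
7. n3.hot = 20  [S.tag]
8. n3.lab = 25  [(if S.env then B.wid else S.tag) + 19]
9. n3.sig = false  [S.env == false]
10. n2.val = 14  [B.lab + B.hot - 31]
11. n2.cnt = false  [B.lab > 25]
12. n2.tag = 25  [B.hot + 5]
13. n2.env = false  [B.lab > 25]
14. n1.val = 25  [S₁.tag * -1 + 50]
15. n1.cnt = true  [S₁.val > 13]
16. n1.tag = 3  [S₁.val * 3 - 39]
17. n1.env = false  [S₁.tag > 25]
18. n7.wid = 17  [17]
19. n8.tag = -8  [terminal]
20. n7.hot = 4  [f.tag * 3 + 28]
21. n7.lab = 16  [B.wid * -1 + 33]
22. n7.sig = true  [B.wid > 16]
23. n9.sig = 3  [B.hot * -1 + 7]
24. n9.env = 24  [B.lab + 8]
25. n9.lim = "wm"  ["wm"]
26. n10.sig = 30  [A₀.sig + A₀.env + 3]
27. n10.env = -4  [A₀.env * -2 + 44]
28. n10.lim = "yp"  ["yp"]
29. n11.hot = true  [terminal]
30. n13.hot = false  [terminal]
31. n14.hot = false  [terminal]
32. n15.hot = false  [terminal]
33. n12.val = 1  [1]
34. n12.cnt = true  [c₁.hot == false]
35. n12.tag = 6  [6]
36. n12.env = false  [c₂.hot and c₁.hot]
37. n10.key = "wp"  ["wp"]
38. n16.hot = true  [terminal]
39. n9.key = "wmq"  [A₀.lim ++ "q"]
40. n6.val = 28  [len(A.key) + 25]
41. n6.cnt = true  [B.lab > 15]
42. n6.tag = 25  [(if B.sig then B.lab else B.hot) + 9]
43. n6.env = true  [B.sig == true]
44. n0.val = -3  [S₁.tag - 6]
45. n0.cnt = false  [S₁.env == true]
46. n0.tag = 25  [S₂.tag * 3 - 50]
47. n0.env = true  [S₂.cnt == true]

3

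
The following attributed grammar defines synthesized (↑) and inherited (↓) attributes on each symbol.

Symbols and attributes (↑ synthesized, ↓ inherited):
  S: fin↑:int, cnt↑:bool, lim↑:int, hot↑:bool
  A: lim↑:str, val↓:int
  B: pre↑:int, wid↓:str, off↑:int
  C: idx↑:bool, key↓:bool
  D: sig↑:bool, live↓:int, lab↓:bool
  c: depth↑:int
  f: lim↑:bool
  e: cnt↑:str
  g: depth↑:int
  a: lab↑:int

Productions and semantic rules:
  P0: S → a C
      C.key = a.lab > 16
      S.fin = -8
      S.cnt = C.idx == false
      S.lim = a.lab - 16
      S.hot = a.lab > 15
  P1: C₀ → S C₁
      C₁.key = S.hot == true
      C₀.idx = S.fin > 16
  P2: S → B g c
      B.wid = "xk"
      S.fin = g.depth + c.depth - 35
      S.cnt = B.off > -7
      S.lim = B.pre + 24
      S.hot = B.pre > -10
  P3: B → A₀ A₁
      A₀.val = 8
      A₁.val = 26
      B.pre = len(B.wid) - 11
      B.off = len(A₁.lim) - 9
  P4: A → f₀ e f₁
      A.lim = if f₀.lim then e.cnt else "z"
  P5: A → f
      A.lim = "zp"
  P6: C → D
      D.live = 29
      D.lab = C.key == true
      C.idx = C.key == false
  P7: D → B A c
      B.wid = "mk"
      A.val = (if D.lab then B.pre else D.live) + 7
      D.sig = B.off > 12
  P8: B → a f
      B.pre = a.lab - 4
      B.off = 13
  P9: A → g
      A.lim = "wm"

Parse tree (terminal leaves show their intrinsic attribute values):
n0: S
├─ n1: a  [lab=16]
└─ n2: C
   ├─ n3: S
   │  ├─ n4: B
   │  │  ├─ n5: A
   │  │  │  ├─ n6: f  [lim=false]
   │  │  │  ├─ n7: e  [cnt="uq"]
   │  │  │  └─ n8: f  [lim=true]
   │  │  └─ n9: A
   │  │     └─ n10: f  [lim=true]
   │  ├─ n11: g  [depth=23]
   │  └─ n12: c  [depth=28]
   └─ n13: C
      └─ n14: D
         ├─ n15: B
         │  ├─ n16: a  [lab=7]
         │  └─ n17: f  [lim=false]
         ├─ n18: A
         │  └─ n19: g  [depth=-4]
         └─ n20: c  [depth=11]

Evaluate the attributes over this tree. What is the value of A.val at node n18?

1. n1.lab = 16  [terminal]
2. n2.key = false  [a.lab > 16]
3. n4.wid = "xk"  ["xk"]
4. n5.val = 8  [8]
5. n6.lim = false  [terminal]
6. n7.cnt = "uq"  [terminal]
7. n8.lim = true  [terminal]
8. n5.lim = "z"  [if f₀.lim then e.cnt else "z"]
9. n9.val = 26  [26]
10. n10.lim = true  [terminal]
11. n9.lim = "zp"  ["zp"]
12. n4.pre = -9  [len(B.wid) - 11]
13. n4.off = -7  [len(A₁.lim) - 9]
14. n11.depth = 23  [terminal]
15. n12.depth = 28  [terminal]
16. n3.fin = 16  [g.depth + c.depth - 35]
17. n3.cnt = false  [B.off > -7]
18. n3.lim = 15  [B.pre + 24]
19. n3.hot = true  [B.pre > -10]
20. n13.key = true  [S.hot == true]
21. n14.live = 29  [29]
22. n14.lab = true  [C.key == true]
23. n15.wid = "mk"  ["mk"]
24. n16.lab = 7  [terminal]
25. n17.lim = false  [terminal]
26. n15.pre = 3  [a.lab - 4]
27. n15.off = 13  [13]
28. n18.val = 10  [(if D.lab then B.pre else D.live) + 7]
29. n19.depth = -4  [terminal]
30. n18.lim = "wm"  ["wm"]
31. n20.depth = 11  [terminal]
32. n14.sig = true  [B.off > 12]
33. n13.idx = false  [C.key == false]
34. n2.idx = false  [S.fin > 16]
35. n0.fin = -8  [-8]
36. n0.cnt = true  [C.idx == false]
37. n0.lim = 0  [a.lab - 16]
38. n0.hot = true  [a.lab > 15]

10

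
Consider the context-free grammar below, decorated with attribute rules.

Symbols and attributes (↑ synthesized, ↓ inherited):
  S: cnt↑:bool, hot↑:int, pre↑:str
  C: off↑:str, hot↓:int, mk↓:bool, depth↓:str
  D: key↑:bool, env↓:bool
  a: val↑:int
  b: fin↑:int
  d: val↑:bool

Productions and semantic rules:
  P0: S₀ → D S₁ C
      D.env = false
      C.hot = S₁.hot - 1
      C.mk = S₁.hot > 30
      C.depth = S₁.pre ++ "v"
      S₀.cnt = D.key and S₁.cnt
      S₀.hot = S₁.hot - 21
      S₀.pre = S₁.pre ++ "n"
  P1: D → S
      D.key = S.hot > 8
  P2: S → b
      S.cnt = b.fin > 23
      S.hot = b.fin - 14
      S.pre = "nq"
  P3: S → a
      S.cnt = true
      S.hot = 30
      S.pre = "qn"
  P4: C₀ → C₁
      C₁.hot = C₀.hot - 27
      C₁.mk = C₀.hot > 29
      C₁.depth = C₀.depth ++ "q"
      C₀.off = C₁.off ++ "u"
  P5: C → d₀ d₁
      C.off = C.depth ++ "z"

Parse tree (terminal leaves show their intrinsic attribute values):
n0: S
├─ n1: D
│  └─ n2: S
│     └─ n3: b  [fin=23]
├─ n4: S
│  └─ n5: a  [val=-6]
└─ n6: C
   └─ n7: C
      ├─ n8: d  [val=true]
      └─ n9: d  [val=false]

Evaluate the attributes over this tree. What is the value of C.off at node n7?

1. n1.env = false  [false]
2. n3.fin = 23  [terminal]
3. n2.cnt = false  [b.fin > 23]
4. n2.hot = 9  [b.fin - 14]
5. n2.pre = "nq"  ["nq"]
6. n1.key = true  [S.hot > 8]
7. n5.val = -6  [terminal]
8. n4.cnt = true  [true]
9. n4.hot = 30  [30]
10. n4.pre = "qn"  ["qn"]
11. n6.hot = 29  [S₁.hot - 1]
12. n6.mk = false  [S₁.hot > 30]
13. n6.depth = "qnv"  [S₁.pre ++ "v"]
14. n7.hot = 2  [C₀.hot - 27]
15. n7.mk = false  [C₀.hot > 29]
16. n7.depth = "qnvq"  [C₀.depth ++ "q"]
17. n8.val = true  [terminal]
18. n9.val = false  [terminal]
19. n7.off = "qnvqz"  [C.depth ++ "z"]
20. n6.off = "qnvqzu"  [C₁.off ++ "u"]
21. n0.cnt = true  [D.key and S₁.cnt]
22. n0.hot = 9  [S₁.hot - 21]
23. n0.pre = "qnn"  [S₁.pre ++ "n"]

"qnvqz"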